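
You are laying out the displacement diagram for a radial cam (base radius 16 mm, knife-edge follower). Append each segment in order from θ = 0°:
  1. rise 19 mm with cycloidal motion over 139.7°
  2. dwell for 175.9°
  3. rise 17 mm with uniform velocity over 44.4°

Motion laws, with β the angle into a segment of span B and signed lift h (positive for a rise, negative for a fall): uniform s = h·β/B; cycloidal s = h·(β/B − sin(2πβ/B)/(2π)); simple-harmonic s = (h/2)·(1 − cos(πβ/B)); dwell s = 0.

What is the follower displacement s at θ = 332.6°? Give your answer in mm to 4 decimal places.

seg 1 [0°–139.7°] cycloidal, h=19: full span → s += 19 → s = 19.0000
seg 2 [139.7°–315.6°] dwell: s stays 19.0000
seg 3 [315.6°–360°] uniform, h=17: θ=332.6° here. β=17, B=44.4. 17·17/44.4 = 6.5090 → s = 25.5090

25.5090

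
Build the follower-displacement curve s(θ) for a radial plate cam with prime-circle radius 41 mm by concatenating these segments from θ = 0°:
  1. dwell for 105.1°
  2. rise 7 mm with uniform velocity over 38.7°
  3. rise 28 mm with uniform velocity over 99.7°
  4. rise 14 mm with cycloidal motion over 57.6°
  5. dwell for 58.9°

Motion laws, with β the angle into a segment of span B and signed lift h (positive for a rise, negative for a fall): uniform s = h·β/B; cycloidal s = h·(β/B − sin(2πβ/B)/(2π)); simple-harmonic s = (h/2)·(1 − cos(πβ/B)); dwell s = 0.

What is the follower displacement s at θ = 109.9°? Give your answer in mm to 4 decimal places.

seg 1 [0°–105.1°] dwell: s stays 0.0000
seg 2 [105.1°–143.8°] uniform, h=7: θ=109.9° here. β=4.8, B=38.7. 7·4.8/38.7 = 0.8682 → s = 0.8682

0.8682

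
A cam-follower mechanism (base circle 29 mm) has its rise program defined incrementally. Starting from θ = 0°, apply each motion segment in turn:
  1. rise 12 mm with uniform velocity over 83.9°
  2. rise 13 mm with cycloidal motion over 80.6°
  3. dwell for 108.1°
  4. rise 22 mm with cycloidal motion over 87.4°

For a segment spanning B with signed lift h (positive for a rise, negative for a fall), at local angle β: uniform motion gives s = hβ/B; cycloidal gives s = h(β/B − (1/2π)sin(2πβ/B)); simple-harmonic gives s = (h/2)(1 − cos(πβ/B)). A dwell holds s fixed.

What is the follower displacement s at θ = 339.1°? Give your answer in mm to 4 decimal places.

seg 1 [0°–83.9°] uniform, h=12: full span → s += 12 → s = 12.0000
seg 2 [83.9°–164.5°] cycloidal, h=13: full span → s += 13 → s = 25.0000
seg 3 [164.5°–272.6°] dwell: s stays 25.0000
seg 4 [272.6°–360°] cycloidal, h=22: θ=339.1° here. β=66.5, B=87.4. 22·(0.7609 − sin(2π·0.7609)/(2π)) = 20.2324 → s = 45.2324

45.2324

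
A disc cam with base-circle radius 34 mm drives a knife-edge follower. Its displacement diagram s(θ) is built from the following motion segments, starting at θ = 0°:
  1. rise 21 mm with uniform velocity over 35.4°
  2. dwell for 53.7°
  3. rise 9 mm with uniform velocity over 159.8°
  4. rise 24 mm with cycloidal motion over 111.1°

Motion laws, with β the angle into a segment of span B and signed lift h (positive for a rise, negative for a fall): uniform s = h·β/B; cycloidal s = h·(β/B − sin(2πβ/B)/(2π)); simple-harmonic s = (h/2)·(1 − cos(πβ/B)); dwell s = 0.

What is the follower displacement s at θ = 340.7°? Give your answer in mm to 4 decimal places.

seg 1 [0°–35.4°] uniform, h=21: full span → s += 21 → s = 21.0000
seg 2 [35.4°–89.1°] dwell: s stays 21.0000
seg 3 [89.1°–248.9°] uniform, h=9: full span → s += 9 → s = 30.0000
seg 4 [248.9°–360°] cycloidal, h=24: θ=340.7° here. β=91.8, B=111.1. 24·(0.8263 − sin(2π·0.8263)/(2π)) = 23.2201 → s = 53.2201

53.2201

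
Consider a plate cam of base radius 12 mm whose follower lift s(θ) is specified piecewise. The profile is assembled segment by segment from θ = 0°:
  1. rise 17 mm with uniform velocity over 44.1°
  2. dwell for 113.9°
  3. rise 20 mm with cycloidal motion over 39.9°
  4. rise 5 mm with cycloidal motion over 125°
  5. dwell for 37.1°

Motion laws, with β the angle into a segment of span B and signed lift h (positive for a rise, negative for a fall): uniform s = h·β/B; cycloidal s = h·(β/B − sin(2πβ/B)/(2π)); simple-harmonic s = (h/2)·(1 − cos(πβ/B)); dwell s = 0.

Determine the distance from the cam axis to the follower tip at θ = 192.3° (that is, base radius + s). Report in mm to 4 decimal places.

seg 1 [0°–44.1°] uniform, h=17: full span → s += 17 → s = 17.0000
seg 2 [44.1°–158°] dwell: s stays 17.0000
seg 3 [158°–197.9°] cycloidal, h=20: θ=192.3° here. β=34.3, B=39.9. 20·(0.8596 − sin(2π·0.8596)/(2π)) = 19.6501 → s = 36.6501
radial distance = base radius + s = 12 + 36.6501 = 48.6501

48.6501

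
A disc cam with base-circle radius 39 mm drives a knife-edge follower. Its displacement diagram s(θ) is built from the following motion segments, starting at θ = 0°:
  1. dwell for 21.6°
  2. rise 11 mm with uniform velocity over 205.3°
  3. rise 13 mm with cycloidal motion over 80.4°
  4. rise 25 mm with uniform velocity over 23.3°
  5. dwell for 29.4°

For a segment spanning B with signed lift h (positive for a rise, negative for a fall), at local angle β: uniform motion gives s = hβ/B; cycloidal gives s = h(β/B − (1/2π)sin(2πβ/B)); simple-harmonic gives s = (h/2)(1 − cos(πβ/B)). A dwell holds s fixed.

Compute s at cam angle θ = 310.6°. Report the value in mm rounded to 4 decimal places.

seg 1 [0°–21.6°] dwell: s stays 0.0000
seg 2 [21.6°–226.9°] uniform, h=11: full span → s += 11 → s = 11.0000
seg 3 [226.9°–307.3°] cycloidal, h=13: full span → s += 13 → s = 24.0000
seg 4 [307.3°–330.6°] uniform, h=25: θ=310.6° here. β=3.3, B=23.3. 25·3.3/23.3 = 3.5408 → s = 27.5408

27.5408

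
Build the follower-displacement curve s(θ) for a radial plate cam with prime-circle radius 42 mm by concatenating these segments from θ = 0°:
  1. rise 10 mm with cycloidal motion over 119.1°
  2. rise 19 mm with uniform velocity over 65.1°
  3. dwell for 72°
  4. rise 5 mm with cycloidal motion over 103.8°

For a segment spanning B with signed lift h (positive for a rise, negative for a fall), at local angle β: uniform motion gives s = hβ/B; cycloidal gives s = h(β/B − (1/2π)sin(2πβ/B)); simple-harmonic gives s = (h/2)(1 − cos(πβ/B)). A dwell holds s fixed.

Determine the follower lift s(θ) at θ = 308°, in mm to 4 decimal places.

seg 1 [0°–119.1°] cycloidal, h=10: full span → s += 10 → s = 10.0000
seg 2 [119.1°–184.2°] uniform, h=19: full span → s += 19 → s = 29.0000
seg 3 [184.2°–256.2°] dwell: s stays 29.0000
seg 4 [256.2°–360°] cycloidal, h=5: θ=308° here. β=51.8, B=103.8. 5·(0.4990 − sin(2π·0.4990)/(2π)) = 2.4904 → s = 31.4904

31.4904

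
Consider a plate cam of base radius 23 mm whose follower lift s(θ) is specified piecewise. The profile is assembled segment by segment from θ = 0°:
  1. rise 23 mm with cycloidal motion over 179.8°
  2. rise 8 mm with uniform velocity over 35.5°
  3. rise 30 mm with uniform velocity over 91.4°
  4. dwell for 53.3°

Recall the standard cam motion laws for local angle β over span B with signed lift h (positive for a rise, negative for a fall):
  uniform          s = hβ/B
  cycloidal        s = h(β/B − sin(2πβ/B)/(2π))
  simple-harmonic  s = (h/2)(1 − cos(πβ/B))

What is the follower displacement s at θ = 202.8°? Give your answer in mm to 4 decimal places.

seg 1 [0°–179.8°] cycloidal, h=23: full span → s += 23 → s = 23.0000
seg 2 [179.8°–215.3°] uniform, h=8: θ=202.8° here. β=23, B=35.5. 8·23/35.5 = 5.1831 → s = 28.1831

28.1831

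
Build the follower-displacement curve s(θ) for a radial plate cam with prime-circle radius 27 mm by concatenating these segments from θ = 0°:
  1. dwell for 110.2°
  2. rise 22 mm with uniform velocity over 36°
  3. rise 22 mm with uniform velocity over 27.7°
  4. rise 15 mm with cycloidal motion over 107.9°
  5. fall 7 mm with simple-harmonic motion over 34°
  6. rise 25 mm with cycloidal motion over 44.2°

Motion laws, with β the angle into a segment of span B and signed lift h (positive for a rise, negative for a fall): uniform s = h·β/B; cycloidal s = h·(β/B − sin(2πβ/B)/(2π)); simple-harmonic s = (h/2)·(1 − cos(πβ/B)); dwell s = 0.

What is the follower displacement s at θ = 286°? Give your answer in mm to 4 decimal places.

seg 1 [0°–110.2°] dwell: s stays 0.0000
seg 2 [110.2°–146.2°] uniform, h=22: full span → s += 22 → s = 22.0000
seg 3 [146.2°–173.9°] uniform, h=22: full span → s += 22 → s = 44.0000
seg 4 [173.9°–281.8°] cycloidal, h=15: full span → s += 15 → s = 59.0000
seg 5 [281.8°–315.8°] simple-harmonic, h=-7: θ=286° here. β=4.2, B=34. -7/2·(1 − cos(π·0.1235)) = -0.2603 → s = 58.7397

58.7397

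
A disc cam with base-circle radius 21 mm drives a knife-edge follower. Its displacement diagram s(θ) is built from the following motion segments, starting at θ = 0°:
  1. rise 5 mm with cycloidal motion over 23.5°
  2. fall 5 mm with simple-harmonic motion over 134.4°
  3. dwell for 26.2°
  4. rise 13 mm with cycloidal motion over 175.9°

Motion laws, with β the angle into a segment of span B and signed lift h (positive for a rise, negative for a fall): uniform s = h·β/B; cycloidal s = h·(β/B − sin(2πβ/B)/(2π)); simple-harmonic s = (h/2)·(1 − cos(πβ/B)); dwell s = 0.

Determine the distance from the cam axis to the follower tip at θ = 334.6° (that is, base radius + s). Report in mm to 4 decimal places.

seg 1 [0°–23.5°] cycloidal, h=5: full span → s += 5 → s = 5.0000
seg 2 [23.5°–157.9°] simple-harmonic, h=-5: full span → s += -5 → s = 0.0000
seg 3 [157.9°–184.1°] dwell: s stays 0.0000
seg 4 [184.1°–360°] cycloidal, h=13: θ=334.6° here. β=150.5, B=175.9. 13·(0.8556 − sin(2π·0.8556)/(2π)) = 12.7528 → s = 12.7528
radial distance = base radius + s = 21 + 12.7528 = 33.7528

33.7528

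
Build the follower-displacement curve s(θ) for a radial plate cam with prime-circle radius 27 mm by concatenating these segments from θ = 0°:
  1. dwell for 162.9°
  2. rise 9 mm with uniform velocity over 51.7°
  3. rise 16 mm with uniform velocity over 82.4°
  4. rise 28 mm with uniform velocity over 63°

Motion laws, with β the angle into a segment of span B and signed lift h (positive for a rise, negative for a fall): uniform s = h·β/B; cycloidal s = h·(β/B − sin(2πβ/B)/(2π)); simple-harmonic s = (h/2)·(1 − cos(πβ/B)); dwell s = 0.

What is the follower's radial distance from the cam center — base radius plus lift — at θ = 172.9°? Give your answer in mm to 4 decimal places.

seg 1 [0°–162.9°] dwell: s stays 0.0000
seg 2 [162.9°–214.6°] uniform, h=9: θ=172.9° here. β=10, B=51.7. 9·10/51.7 = 1.7408 → s = 1.7408
radial distance = base radius + s = 27 + 1.7408 = 28.7408

28.7408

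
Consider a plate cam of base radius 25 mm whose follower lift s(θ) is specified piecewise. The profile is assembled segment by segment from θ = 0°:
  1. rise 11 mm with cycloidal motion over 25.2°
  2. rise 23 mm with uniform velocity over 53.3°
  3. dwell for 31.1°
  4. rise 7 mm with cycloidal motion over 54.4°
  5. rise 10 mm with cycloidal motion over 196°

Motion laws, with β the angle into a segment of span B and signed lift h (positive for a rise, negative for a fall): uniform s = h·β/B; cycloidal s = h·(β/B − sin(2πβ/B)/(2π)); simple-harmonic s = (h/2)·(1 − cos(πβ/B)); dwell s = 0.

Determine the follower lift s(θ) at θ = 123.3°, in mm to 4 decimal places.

seg 1 [0°–25.2°] cycloidal, h=11: full span → s += 11 → s = 11.0000
seg 2 [25.2°–78.5°] uniform, h=23: full span → s += 23 → s = 34.0000
seg 3 [78.5°–109.6°] dwell: s stays 34.0000
seg 4 [109.6°–164°] cycloidal, h=7: θ=123.3° here. β=13.7, B=54.4. 7·(0.2518 − sin(2π·0.2518)/(2π)) = 0.6489 → s = 34.6489

34.6489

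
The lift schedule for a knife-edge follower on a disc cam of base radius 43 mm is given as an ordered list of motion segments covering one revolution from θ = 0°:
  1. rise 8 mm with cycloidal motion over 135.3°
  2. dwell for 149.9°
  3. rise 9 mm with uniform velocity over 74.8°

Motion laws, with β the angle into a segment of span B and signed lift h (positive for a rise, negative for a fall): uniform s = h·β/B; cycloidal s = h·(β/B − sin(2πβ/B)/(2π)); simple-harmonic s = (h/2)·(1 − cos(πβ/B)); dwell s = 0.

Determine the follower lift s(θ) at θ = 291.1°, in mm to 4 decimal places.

seg 1 [0°–135.3°] cycloidal, h=8: full span → s += 8 → s = 8.0000
seg 2 [135.3°–285.2°] dwell: s stays 8.0000
seg 3 [285.2°–360°] uniform, h=9: θ=291.1° here. β=5.9, B=74.8. 9·5.9/74.8 = 0.7099 → s = 8.7099

8.7099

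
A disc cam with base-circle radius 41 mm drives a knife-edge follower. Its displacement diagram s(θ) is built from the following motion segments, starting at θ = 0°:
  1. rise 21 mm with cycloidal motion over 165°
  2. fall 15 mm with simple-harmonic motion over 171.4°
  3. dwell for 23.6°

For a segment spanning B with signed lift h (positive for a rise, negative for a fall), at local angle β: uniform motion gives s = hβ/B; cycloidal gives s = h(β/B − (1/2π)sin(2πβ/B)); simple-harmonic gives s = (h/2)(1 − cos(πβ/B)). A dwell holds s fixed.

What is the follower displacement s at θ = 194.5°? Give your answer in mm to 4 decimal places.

seg 1 [0°–165°] cycloidal, h=21: full span → s += 21 → s = 21.0000
seg 2 [165°–336.4°] simple-harmonic, h=-15: θ=194.5° here. β=29.5, B=171.4. -15/2·(1 − cos(π·0.1721)) = -1.0699 → s = 19.9301

19.9301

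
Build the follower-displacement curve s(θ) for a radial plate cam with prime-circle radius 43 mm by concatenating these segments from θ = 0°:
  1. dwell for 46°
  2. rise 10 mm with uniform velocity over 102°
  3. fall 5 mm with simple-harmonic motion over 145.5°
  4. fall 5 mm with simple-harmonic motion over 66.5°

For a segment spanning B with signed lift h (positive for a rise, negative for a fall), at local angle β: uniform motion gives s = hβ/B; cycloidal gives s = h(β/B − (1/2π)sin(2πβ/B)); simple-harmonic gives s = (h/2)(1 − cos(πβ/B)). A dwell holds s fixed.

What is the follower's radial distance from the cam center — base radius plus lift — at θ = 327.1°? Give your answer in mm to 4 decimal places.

seg 1 [0°–46°] dwell: s stays 0.0000
seg 2 [46°–148°] uniform, h=10: full span → s += 10 → s = 10.0000
seg 3 [148°–293.5°] simple-harmonic, h=-5: full span → s += -5 → s = 5.0000
seg 4 [293.5°–360°] simple-harmonic, h=-5: θ=327.1° here. β=33.6, B=66.5. -5/2·(1 − cos(π·0.5053)) = -2.5413 → s = 2.4587
radial distance = base radius + s = 43 + 2.4587 = 45.4587

45.4587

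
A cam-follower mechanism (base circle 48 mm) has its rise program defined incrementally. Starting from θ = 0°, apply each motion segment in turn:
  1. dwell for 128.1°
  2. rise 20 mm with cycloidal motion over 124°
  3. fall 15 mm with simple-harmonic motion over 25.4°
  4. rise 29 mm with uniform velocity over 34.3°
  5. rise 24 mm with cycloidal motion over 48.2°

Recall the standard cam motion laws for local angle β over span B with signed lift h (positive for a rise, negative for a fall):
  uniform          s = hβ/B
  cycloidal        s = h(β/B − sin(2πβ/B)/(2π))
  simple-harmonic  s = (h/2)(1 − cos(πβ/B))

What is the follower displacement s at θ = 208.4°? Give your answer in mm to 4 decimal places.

seg 1 [0°–128.1°] dwell: s stays 0.0000
seg 2 [128.1°–252.1°] cycloidal, h=20: θ=208.4° here. β=80.3, B=124. 20·(0.6476 − sin(2π·0.6476)/(2π)) = 15.4981 → s = 15.4981

15.4981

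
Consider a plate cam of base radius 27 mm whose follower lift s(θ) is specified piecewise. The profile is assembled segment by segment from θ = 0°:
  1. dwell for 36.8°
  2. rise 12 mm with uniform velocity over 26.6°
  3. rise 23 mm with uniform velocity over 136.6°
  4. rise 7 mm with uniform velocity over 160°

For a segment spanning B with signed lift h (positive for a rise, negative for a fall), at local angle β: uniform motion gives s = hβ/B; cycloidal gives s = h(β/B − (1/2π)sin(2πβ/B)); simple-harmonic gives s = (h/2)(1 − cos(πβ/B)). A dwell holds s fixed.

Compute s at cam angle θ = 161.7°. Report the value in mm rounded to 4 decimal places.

seg 1 [0°–36.8°] dwell: s stays 0.0000
seg 2 [36.8°–63.4°] uniform, h=12: full span → s += 12 → s = 12.0000
seg 3 [63.4°–200°] uniform, h=23: θ=161.7° here. β=98.3, B=136.6. 23·98.3/136.6 = 16.5512 → s = 28.5512

28.5512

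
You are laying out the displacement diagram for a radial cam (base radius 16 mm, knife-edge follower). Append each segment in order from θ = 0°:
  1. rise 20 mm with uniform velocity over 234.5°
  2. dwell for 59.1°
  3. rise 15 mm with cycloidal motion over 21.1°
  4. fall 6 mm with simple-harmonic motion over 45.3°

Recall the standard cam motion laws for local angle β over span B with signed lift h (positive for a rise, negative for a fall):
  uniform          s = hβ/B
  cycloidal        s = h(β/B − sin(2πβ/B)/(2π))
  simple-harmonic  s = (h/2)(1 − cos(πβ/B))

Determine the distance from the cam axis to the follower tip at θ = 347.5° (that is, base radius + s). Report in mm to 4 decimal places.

seg 1 [0°–234.5°] uniform, h=20: full span → s += 20 → s = 20.0000
seg 2 [234.5°–293.6°] dwell: s stays 20.0000
seg 3 [293.6°–314.7°] cycloidal, h=15: full span → s += 15 → s = 35.0000
seg 4 [314.7°–360°] simple-harmonic, h=-6: θ=347.5° here. β=32.8, B=45.3. -6/2·(1 − cos(π·0.7241)) = -4.9416 → s = 30.0584
radial distance = base radius + s = 16 + 30.0584 = 46.0584

46.0584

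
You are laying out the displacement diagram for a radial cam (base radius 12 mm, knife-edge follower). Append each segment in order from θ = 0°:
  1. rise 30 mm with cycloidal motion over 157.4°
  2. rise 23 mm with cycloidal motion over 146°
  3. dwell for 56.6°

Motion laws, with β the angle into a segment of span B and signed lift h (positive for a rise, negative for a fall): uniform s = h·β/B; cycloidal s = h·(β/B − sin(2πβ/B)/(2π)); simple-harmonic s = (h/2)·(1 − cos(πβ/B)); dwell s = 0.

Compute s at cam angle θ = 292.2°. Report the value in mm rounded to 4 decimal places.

seg 1 [0°–157.4°] cycloidal, h=30: full span → s += 30 → s = 30.0000
seg 2 [157.4°–303.4°] cycloidal, h=23: θ=292.2° here. β=134.8, B=146. 23·(0.9233 − sin(2π·0.9233)/(2π)) = 22.9325 → s = 52.9325

52.9325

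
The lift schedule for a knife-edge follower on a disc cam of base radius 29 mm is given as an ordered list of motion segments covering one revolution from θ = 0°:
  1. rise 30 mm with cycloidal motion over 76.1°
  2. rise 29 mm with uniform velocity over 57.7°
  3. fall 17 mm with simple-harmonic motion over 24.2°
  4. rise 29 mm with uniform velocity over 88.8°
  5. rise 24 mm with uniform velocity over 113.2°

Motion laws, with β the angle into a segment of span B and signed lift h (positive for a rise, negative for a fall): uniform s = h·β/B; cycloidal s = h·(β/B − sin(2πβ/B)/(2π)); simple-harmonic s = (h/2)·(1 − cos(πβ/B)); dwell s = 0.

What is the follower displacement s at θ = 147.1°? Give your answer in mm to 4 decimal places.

seg 1 [0°–76.1°] cycloidal, h=30: full span → s += 30 → s = 30.0000
seg 2 [76.1°–133.8°] uniform, h=29: full span → s += 29 → s = 59.0000
seg 3 [133.8°–158°] simple-harmonic, h=-17: θ=147.1° here. β=13.3, B=24.2. -17/2·(1 − cos(π·0.5496)) = -9.8188 → s = 49.1812

49.1812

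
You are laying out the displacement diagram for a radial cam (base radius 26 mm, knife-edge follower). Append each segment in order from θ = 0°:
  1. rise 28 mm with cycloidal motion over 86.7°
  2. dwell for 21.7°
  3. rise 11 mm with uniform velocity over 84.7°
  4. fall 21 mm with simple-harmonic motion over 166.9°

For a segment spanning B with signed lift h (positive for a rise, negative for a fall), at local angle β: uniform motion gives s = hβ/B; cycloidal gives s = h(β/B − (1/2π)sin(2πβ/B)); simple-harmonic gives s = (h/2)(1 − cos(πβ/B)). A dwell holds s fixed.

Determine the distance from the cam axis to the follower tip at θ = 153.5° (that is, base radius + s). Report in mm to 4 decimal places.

seg 1 [0°–86.7°] cycloidal, h=28: full span → s += 28 → s = 28.0000
seg 2 [86.7°–108.4°] dwell: s stays 28.0000
seg 3 [108.4°–193.1°] uniform, h=11: θ=153.5° here. β=45.1, B=84.7. 11·45.1/84.7 = 5.8571 → s = 33.8571
radial distance = base radius + s = 26 + 33.8571 = 59.8571

59.8571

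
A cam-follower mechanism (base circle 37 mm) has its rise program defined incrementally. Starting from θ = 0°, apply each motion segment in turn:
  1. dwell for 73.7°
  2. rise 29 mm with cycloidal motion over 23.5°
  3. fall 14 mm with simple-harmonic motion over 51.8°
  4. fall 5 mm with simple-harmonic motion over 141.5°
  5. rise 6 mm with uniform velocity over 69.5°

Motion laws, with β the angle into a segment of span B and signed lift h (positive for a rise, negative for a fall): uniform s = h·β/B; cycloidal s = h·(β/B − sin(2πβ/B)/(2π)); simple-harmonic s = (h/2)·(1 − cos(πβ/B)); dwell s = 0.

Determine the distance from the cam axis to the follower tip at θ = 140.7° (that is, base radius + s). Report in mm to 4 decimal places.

seg 1 [0°–73.7°] dwell: s stays 0.0000
seg 2 [73.7°–97.2°] cycloidal, h=29: full span → s += 29 → s = 29.0000
seg 3 [97.2°–149°] simple-harmonic, h=-14: θ=140.7° here. β=43.5, B=51.8. -14/2·(1 − cos(π·0.8398)) = -13.1317 → s = 15.8683
radial distance = base radius + s = 37 + 15.8683 = 52.8683

52.8683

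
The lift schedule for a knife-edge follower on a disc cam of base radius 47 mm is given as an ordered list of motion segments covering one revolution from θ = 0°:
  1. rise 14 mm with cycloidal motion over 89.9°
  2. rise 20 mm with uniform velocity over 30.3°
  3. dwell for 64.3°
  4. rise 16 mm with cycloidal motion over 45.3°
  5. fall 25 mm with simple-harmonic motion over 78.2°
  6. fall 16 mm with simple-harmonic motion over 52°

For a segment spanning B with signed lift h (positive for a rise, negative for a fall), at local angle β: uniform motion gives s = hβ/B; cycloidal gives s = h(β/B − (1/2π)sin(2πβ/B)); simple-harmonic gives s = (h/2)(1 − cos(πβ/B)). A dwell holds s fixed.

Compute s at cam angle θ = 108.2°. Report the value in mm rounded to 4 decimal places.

seg 1 [0°–89.9°] cycloidal, h=14: full span → s += 14 → s = 14.0000
seg 2 [89.9°–120.2°] uniform, h=20: θ=108.2° here. β=18.3, B=30.3. 20·18.3/30.3 = 12.0792 → s = 26.0792

26.0792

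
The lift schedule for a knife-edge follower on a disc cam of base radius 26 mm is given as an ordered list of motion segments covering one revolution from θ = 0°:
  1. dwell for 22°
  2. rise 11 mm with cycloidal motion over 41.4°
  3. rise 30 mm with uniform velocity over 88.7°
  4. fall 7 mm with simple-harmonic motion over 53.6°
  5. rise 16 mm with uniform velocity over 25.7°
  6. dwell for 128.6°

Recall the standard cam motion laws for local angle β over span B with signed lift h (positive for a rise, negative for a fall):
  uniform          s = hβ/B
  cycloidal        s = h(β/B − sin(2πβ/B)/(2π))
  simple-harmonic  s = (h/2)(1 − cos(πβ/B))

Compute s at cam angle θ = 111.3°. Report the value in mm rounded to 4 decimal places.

seg 1 [0°–22°] dwell: s stays 0.0000
seg 2 [22°–63.4°] cycloidal, h=11: full span → s += 11 → s = 11.0000
seg 3 [63.4°–152.1°] uniform, h=30: θ=111.3° here. β=47.9, B=88.7. 30·47.9/88.7 = 16.2007 → s = 27.2007

27.2007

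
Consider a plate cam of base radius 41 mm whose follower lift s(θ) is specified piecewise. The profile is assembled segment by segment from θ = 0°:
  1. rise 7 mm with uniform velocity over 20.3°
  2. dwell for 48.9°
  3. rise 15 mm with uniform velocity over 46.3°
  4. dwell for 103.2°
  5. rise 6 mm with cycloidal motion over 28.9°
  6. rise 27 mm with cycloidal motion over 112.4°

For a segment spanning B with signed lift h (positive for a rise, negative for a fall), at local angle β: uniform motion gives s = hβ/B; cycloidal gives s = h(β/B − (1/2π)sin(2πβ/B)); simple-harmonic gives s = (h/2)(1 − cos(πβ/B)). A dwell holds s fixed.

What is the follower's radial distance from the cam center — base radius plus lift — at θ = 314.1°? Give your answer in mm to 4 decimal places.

seg 1 [0°–20.3°] uniform, h=7: full span → s += 7 → s = 7.0000
seg 2 [20.3°–69.2°] dwell: s stays 7.0000
seg 3 [69.2°–115.5°] uniform, h=15: full span → s += 15 → s = 22.0000
seg 4 [115.5°–218.7°] dwell: s stays 22.0000
seg 5 [218.7°–247.6°] cycloidal, h=6: full span → s += 6 → s = 28.0000
seg 6 [247.6°–360°] cycloidal, h=27: θ=314.1° here. β=66.5, B=112.4. 27·(0.5916 − sin(2π·0.5916)/(2π)) = 18.3139 → s = 46.3139
radial distance = base radius + s = 41 + 46.3139 = 87.3139

87.3139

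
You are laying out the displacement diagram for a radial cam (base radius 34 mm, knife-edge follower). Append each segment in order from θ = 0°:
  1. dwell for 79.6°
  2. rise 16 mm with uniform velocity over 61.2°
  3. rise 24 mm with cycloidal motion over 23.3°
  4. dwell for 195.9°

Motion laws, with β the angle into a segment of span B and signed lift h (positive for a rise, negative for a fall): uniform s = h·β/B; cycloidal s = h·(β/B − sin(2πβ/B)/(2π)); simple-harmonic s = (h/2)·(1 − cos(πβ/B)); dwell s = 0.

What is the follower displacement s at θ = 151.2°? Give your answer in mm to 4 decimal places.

seg 1 [0°–79.6°] dwell: s stays 0.0000
seg 2 [79.6°–140.8°] uniform, h=16: full span → s += 16 → s = 16.0000
seg 3 [140.8°–164.1°] cycloidal, h=24: θ=151.2° here. β=10.4, B=23.3. 24·(0.4464 − sin(2π·0.4464)/(2π)) = 9.4491 → s = 25.4491

25.4491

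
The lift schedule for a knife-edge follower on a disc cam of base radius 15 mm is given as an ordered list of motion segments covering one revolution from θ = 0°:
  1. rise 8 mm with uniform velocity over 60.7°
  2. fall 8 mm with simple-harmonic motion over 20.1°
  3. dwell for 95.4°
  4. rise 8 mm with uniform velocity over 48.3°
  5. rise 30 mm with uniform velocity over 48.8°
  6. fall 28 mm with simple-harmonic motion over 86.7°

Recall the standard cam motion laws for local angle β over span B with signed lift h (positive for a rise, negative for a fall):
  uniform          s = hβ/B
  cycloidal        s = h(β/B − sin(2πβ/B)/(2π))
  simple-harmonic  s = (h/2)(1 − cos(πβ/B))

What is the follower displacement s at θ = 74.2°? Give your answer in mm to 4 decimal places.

seg 1 [0°–60.7°] uniform, h=8: full span → s += 8 → s = 8.0000
seg 2 [60.7°–80.8°] simple-harmonic, h=-8: θ=74.2° here. β=13.5, B=20.1. -8/2·(1 − cos(π·0.6716)) = -6.0539 → s = 1.9461

1.9461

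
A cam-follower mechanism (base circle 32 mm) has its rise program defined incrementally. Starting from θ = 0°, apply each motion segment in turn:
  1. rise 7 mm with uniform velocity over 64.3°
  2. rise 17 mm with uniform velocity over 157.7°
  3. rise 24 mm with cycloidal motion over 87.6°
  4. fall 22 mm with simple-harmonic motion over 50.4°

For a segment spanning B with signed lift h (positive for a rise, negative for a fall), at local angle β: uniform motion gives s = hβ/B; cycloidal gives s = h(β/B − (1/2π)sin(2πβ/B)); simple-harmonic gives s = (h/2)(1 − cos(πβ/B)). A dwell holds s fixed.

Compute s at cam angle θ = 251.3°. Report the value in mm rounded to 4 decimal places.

seg 1 [0°–64.3°] uniform, h=7: full span → s += 7 → s = 7.0000
seg 2 [64.3°–222°] uniform, h=17: full span → s += 17 → s = 24.0000
seg 3 [222°–309.6°] cycloidal, h=24: θ=251.3° here. β=29.3, B=87.6. 24·(0.3345 − sin(2π·0.3345)/(2π)) = 4.7332 → s = 28.7332

28.7332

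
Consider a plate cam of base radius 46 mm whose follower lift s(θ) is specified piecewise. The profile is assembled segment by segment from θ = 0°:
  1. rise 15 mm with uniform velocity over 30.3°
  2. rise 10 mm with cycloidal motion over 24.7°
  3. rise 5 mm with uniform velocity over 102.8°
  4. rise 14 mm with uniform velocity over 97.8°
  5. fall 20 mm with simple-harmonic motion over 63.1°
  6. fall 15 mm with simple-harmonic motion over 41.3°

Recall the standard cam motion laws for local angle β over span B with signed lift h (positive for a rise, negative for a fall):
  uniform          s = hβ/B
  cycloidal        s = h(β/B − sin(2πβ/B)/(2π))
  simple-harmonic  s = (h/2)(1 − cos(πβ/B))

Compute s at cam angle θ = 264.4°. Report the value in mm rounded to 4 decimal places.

seg 1 [0°–30.3°] uniform, h=15: full span → s += 15 → s = 15.0000
seg 2 [30.3°–55°] cycloidal, h=10: full span → s += 10 → s = 25.0000
seg 3 [55°–157.8°] uniform, h=5: full span → s += 5 → s = 30.0000
seg 4 [157.8°–255.6°] uniform, h=14: full span → s += 14 → s = 44.0000
seg 5 [255.6°–318.7°] simple-harmonic, h=-20: θ=264.4° here. β=8.8, B=63.1. -20/2·(1 − cos(π·0.1395)) = -0.9445 → s = 43.0555

43.0555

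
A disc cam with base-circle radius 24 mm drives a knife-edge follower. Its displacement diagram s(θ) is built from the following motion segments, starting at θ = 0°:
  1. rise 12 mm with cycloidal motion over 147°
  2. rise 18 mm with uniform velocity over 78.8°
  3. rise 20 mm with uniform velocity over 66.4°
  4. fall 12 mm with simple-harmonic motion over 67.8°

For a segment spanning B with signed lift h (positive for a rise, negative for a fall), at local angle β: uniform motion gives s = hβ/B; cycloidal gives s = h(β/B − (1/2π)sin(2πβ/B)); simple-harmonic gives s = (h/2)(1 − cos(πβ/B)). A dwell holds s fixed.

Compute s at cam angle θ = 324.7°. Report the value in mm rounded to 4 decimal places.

seg 1 [0°–147°] cycloidal, h=12: full span → s += 12 → s = 12.0000
seg 2 [147°–225.8°] uniform, h=18: full span → s += 18 → s = 30.0000
seg 3 [225.8°–292.2°] uniform, h=20: full span → s += 20 → s = 50.0000
seg 4 [292.2°–360°] simple-harmonic, h=-12: θ=324.7° here. β=32.5, B=67.8. -12/2·(1 − cos(π·0.4794)) = -5.6110 → s = 44.3890

44.3890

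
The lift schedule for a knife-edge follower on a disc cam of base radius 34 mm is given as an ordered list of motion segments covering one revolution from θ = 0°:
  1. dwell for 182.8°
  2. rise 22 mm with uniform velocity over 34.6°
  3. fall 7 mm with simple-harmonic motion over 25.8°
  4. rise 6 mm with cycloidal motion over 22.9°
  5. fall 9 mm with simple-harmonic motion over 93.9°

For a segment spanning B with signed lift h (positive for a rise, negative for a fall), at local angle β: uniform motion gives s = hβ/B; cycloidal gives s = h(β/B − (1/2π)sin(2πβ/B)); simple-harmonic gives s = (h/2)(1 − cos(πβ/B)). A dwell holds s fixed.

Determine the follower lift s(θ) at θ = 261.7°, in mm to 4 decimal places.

seg 1 [0°–182.8°] dwell: s stays 0.0000
seg 2 [182.8°–217.4°] uniform, h=22: full span → s += 22 → s = 22.0000
seg 3 [217.4°–243.2°] simple-harmonic, h=-7: full span → s += -7 → s = 15.0000
seg 4 [243.2°–266.1°] cycloidal, h=6: θ=261.7° here. β=18.5, B=22.9. 6·(0.8079 − sin(2π·0.8079)/(2π)) = 5.7397 → s = 20.7397

20.7397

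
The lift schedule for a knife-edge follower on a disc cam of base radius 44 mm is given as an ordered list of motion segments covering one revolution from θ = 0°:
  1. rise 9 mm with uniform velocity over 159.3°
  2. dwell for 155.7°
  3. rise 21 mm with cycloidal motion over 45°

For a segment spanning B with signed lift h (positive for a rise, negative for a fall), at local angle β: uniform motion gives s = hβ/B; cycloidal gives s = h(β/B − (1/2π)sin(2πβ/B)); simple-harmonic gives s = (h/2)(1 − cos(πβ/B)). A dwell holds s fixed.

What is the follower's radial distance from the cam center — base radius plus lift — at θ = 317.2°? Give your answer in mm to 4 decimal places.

seg 1 [0°–159.3°] uniform, h=9: full span → s += 9 → s = 9.0000
seg 2 [159.3°–315°] dwell: s stays 9.0000
seg 3 [315°–360°] cycloidal, h=21: θ=317.2° here. β=2.2, B=45. 21·(0.0489 − sin(2π·0.0489)/(2π)) = 0.0161 → s = 9.0161
radial distance = base radius + s = 44 + 9.0161 = 53.0161

53.0161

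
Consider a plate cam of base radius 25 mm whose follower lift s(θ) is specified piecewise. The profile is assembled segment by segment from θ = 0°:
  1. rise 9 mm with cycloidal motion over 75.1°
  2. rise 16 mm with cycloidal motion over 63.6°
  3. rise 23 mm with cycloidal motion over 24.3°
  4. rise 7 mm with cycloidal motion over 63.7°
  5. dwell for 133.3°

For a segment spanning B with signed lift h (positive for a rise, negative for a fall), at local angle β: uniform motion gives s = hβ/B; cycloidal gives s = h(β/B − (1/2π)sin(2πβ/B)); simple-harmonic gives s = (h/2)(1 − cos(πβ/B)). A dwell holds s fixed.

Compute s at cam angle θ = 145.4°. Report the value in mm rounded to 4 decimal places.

seg 1 [0°–75.1°] cycloidal, h=9: full span → s += 9 → s = 9.0000
seg 2 [75.1°–138.7°] cycloidal, h=16: full span → s += 16 → s = 25.0000
seg 3 [138.7°–163°] cycloidal, h=23: θ=145.4° here. β=6.7, B=24.3. 23·(0.2757 − sin(2π·0.2757)/(2π)) = 2.7287 → s = 27.7287

27.7287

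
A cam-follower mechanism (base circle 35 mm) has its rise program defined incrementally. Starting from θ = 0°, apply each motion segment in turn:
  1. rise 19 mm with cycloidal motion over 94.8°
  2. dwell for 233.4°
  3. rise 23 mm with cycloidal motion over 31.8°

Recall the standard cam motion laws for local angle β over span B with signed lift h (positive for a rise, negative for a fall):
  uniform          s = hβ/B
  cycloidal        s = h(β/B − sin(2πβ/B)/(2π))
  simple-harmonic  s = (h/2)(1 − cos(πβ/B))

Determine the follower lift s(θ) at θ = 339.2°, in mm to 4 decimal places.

seg 1 [0°–94.8°] cycloidal, h=19: full span → s += 19 → s = 19.0000
seg 2 [94.8°–328.2°] dwell: s stays 19.0000
seg 3 [328.2°–360°] cycloidal, h=23: θ=339.2° here. β=11, B=31.8. 23·(0.3459 − sin(2π·0.3459)/(2π)) = 4.9402 → s = 23.9402

23.9402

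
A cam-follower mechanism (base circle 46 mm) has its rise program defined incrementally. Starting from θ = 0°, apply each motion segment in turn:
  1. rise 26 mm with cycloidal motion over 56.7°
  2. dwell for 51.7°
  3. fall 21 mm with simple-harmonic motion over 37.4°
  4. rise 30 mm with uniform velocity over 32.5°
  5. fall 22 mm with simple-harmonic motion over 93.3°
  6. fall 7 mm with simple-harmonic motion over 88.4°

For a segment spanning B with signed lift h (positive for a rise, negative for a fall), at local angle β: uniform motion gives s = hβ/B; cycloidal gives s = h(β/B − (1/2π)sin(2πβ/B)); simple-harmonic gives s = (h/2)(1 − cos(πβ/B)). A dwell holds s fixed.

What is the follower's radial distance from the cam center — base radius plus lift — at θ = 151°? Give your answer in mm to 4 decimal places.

seg 1 [0°–56.7°] cycloidal, h=26: full span → s += 26 → s = 26.0000
seg 2 [56.7°–108.4°] dwell: s stays 26.0000
seg 3 [108.4°–145.8°] simple-harmonic, h=-21: full span → s += -21 → s = 5.0000
seg 4 [145.8°–178.3°] uniform, h=30: θ=151° here. β=5.2, B=32.5. 30·5.2/32.5 = 4.8000 → s = 9.8000
radial distance = base radius + s = 46 + 9.8000 = 55.8000

55.8000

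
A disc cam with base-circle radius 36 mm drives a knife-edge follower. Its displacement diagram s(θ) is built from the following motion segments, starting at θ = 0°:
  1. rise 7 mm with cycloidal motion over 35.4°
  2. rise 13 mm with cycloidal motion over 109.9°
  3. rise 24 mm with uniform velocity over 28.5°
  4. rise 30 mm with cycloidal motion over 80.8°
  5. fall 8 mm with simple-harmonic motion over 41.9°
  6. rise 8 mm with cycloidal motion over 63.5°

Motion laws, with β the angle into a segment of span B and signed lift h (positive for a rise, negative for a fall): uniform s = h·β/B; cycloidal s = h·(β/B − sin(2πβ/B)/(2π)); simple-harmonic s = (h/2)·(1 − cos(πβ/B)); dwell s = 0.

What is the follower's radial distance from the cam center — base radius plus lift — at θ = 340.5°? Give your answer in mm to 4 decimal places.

seg 1 [0°–35.4°] cycloidal, h=7: full span → s += 7 → s = 7.0000
seg 2 [35.4°–145.3°] cycloidal, h=13: full span → s += 13 → s = 20.0000
seg 3 [145.3°–173.8°] uniform, h=24: full span → s += 24 → s = 44.0000
seg 4 [173.8°–254.6°] cycloidal, h=30: full span → s += 30 → s = 74.0000
seg 5 [254.6°–296.5°] simple-harmonic, h=-8: full span → s += -8 → s = 66.0000
seg 6 [296.5°–360°] cycloidal, h=8: θ=340.5° here. β=44, B=63.5. 8·(0.6929 − sin(2π·0.6929)/(2π)) = 6.7355 → s = 72.7355
radial distance = base radius + s = 36 + 72.7355 = 108.7355

108.7355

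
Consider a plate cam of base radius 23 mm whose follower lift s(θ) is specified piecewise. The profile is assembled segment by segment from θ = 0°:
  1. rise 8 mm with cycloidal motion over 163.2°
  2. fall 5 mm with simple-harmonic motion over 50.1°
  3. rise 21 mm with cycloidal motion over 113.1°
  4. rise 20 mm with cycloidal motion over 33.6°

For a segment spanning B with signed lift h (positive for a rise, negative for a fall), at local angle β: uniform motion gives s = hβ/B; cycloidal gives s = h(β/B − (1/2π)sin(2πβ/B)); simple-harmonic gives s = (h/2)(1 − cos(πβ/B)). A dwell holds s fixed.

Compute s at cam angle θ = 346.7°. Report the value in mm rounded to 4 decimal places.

seg 1 [0°–163.2°] cycloidal, h=8: full span → s += 8 → s = 8.0000
seg 2 [163.2°–213.3°] simple-harmonic, h=-5: full span → s += -5 → s = 3.0000
seg 3 [213.3°–326.4°] cycloidal, h=21: full span → s += 21 → s = 24.0000
seg 4 [326.4°–360°] cycloidal, h=20: θ=346.7° here. β=20.3, B=33.6. 20·(0.6042 − sin(2π·0.6042)/(2π)) = 14.0211 → s = 38.0211

38.0211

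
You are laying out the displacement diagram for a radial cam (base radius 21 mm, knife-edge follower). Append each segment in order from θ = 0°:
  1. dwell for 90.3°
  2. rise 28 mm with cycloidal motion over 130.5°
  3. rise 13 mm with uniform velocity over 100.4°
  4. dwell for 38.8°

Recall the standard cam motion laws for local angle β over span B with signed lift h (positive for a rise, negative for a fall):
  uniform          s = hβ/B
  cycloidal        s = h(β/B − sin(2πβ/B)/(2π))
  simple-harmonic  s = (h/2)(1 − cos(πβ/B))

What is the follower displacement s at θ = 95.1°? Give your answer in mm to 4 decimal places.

seg 1 [0°–90.3°] dwell: s stays 0.0000
seg 2 [90.3°–220.8°] cycloidal, h=28: θ=95.1° here. β=4.8, B=130.5. 28·(0.0368 − sin(2π·0.0368)/(2π)) = 0.0091 → s = 0.0091

0.0091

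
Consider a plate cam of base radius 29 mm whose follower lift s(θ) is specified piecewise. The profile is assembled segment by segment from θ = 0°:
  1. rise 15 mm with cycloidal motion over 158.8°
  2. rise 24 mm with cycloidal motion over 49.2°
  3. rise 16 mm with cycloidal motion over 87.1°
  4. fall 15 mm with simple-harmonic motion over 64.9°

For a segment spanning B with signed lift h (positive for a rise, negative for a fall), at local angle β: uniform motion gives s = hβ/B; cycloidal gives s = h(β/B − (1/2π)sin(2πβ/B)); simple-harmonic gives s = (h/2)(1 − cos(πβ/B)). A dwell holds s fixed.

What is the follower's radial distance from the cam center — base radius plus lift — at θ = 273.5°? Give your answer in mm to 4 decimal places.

seg 1 [0°–158.8°] cycloidal, h=15: full span → s += 15 → s = 15.0000
seg 2 [158.8°–208°] cycloidal, h=24: full span → s += 24 → s = 39.0000
seg 3 [208°–295.1°] cycloidal, h=16: θ=273.5° here. β=65.5, B=87.1. 16·(0.7520 − sin(2π·0.7520)/(2π)) = 14.5784 → s = 53.5784
radial distance = base radius + s = 29 + 53.5784 = 82.5784

82.5784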